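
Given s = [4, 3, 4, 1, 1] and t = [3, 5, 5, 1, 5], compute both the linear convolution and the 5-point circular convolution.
Linear: y_lin[0] = 4×3 = 12; y_lin[1] = 4×5 + 3×3 = 29; y_lin[2] = 4×5 + 3×5 + 4×3 = 47; y_lin[3] = 4×1 + 3×5 + 4×5 + 1×3 = 42; y_lin[4] = 4×5 + 3×1 + 4×5 + 1×5 + 1×3 = 51; y_lin[5] = 3×5 + 4×1 + 1×5 + 1×5 = 29; y_lin[6] = 4×5 + 1×1 + 1×5 = 26; y_lin[7] = 1×5 + 1×1 = 6; y_lin[8] = 1×5 = 5 → [12, 29, 47, 42, 51, 29, 26, 6, 5]. Circular (length 5): y[0] = 4×3 + 3×5 + 4×1 + 1×5 + 1×5 = 41; y[1] = 4×5 + 3×3 + 4×5 + 1×1 + 1×5 = 55; y[2] = 4×5 + 3×5 + 4×3 + 1×5 + 1×1 = 53; y[3] = 4×1 + 3×5 + 4×5 + 1×3 + 1×5 = 47; y[4] = 4×5 + 3×1 + 4×5 + 1×5 + 1×3 = 51 → [41, 55, 53, 47, 51]

Linear: [12, 29, 47, 42, 51, 29, 26, 6, 5], Circular: [41, 55, 53, 47, 51]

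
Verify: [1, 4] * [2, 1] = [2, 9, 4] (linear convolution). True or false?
Recompute linear convolution of [1, 4] and [2, 1]: y[0] = 1×2 = 2; y[1] = 1×1 + 4×2 = 9; y[2] = 4×1 = 4 → [2, 9, 4]. Given [2, 9, 4] matches, so answer: Yes

Yes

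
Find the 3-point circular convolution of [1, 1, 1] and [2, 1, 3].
Use y[k] = Σ_j s[j]·t[(k-j) mod 3]. y[0] = 1×2 + 1×3 + 1×1 = 6; y[1] = 1×1 + 1×2 + 1×3 = 6; y[2] = 1×3 + 1×1 + 1×2 = 6. Result: [6, 6, 6]

[6, 6, 6]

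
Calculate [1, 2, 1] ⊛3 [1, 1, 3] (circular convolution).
Use y[k] = Σ_j s[j]·t[(k-j) mod 3]. y[0] = 1×1 + 2×3 + 1×1 = 8; y[1] = 1×1 + 2×1 + 1×3 = 6; y[2] = 1×3 + 2×1 + 1×1 = 6. Result: [8, 6, 6]

[8, 6, 6]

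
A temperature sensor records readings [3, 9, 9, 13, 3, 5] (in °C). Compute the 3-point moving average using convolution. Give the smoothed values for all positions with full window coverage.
3-point moving average kernel = [1, 1, 1]. Apply in 'valid' mode (full window coverage): avg[0] = (3 + 9 + 9) / 3 = 7.0; avg[1] = (9 + 9 + 13) / 3 = 10.33; avg[2] = (9 + 13 + 3) / 3 = 8.33; avg[3] = (13 + 3 + 5) / 3 = 7.0. Smoothed values: [7.0, 10.33, 8.33, 7.0]

[7.0, 10.33, 8.33, 7.0]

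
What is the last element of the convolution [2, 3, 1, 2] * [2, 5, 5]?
Use y[k] = Σ_i a[i]·b[k-i] at k=5. y[5] = 2×5 = 10

10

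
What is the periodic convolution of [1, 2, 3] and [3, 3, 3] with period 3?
Use y[k] = Σ_j u[j]·v[(k-j) mod 3]. y[0] = 1×3 + 2×3 + 3×3 = 18; y[1] = 1×3 + 2×3 + 3×3 = 18; y[2] = 1×3 + 2×3 + 3×3 = 18. Result: [18, 18, 18]

[18, 18, 18]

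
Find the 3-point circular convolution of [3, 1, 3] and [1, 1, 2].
Use y[k] = Σ_j u[j]·v[(k-j) mod 3]. y[0] = 3×1 + 1×2 + 3×1 = 8; y[1] = 3×1 + 1×1 + 3×2 = 10; y[2] = 3×2 + 1×1 + 3×1 = 10. Result: [8, 10, 10]

[8, 10, 10]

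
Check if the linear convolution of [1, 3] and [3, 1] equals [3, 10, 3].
Recompute linear convolution of [1, 3] and [3, 1]: y[0] = 1×3 = 3; y[1] = 1×1 + 3×3 = 10; y[2] = 3×1 = 3 → [3, 10, 3]. Given [3, 10, 3] matches, so answer: Yes

Yes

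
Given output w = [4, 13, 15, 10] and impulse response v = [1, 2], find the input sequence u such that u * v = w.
Deconvolve w=[4, 13, 15, 10] by v=[1, 2]. Since v[0]=1, solve forward: u[0] = w[0] / 1 = 4; u[1] = (w[1] - 4×2) / 1 = 5; u[2] = (w[2] - 5×2) / 1 = 5. So u = [4, 5, 5]. Check by forward convolution: w[0] = 4×1 = 4; w[1] = 4×2 + 5×1 = 13; w[2] = 5×2 + 5×1 = 15; w[3] = 5×2 = 10

[4, 5, 5]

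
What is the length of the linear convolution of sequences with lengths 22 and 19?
Linear/full convolution length: m + n - 1 = 22 + 19 - 1 = 40

40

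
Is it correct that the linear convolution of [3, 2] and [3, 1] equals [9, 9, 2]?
Recompute linear convolution of [3, 2] and [3, 1]: y[0] = 3×3 = 9; y[1] = 3×1 + 2×3 = 9; y[2] = 2×1 = 2 → [9, 9, 2]. Given [9, 9, 2] matches, so answer: Yes

Yes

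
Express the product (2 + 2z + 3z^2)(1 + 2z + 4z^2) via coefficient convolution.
Ascending coefficients: a = [2, 2, 3], b = [1, 2, 4]. c[0] = 2×1 = 2; c[1] = 2×2 + 2×1 = 6; c[2] = 2×4 + 2×2 + 3×1 = 15; c[3] = 2×4 + 3×2 = 14; c[4] = 3×4 = 12. Result coefficients: [2, 6, 15, 14, 12] → 2 + 6z + 15z^2 + 14z^3 + 12z^4

2 + 6z + 15z^2 + 14z^3 + 12z^4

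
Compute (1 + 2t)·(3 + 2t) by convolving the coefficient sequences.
Ascending coefficients: a = [1, 2], b = [3, 2]. c[0] = 1×3 = 3; c[1] = 1×2 + 2×3 = 8; c[2] = 2×2 = 4. Result coefficients: [3, 8, 4] → 3 + 8t + 4t^2

3 + 8t + 4t^2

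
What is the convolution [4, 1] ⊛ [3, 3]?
y[0] = 4×3 = 12; y[1] = 4×3 + 1×3 = 15; y[2] = 1×3 = 3

[12, 15, 3]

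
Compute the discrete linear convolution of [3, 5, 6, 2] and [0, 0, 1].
y[0] = 3×0 = 0; y[1] = 3×0 + 5×0 = 0; y[2] = 3×1 + 5×0 + 6×0 = 3; y[3] = 5×1 + 6×0 + 2×0 = 5; y[4] = 6×1 + 2×0 = 6; y[5] = 2×1 = 2

[0, 0, 3, 5, 6, 2]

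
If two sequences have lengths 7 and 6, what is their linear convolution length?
Linear/full convolution length: m + n - 1 = 7 + 6 - 1 = 12

12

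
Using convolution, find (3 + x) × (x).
Ascending coefficients: a = [3, 1], b = [0, 1]. c[0] = 3×0 = 0; c[1] = 3×1 + 1×0 = 3; c[2] = 1×1 = 1. Result coefficients: [0, 3, 1] → 3x + x^2

3x + x^2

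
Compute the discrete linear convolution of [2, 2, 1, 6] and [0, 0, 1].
y[0] = 2×0 = 0; y[1] = 2×0 + 2×0 = 0; y[2] = 2×1 + 2×0 + 1×0 = 2; y[3] = 2×1 + 1×0 + 6×0 = 2; y[4] = 1×1 + 6×0 = 1; y[5] = 6×1 = 6

[0, 0, 2, 2, 1, 6]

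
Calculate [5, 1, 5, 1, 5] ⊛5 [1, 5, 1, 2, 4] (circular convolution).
Use y[k] = Σ_j s[j]·t[(k-j) mod 5]. y[0] = 5×1 + 1×4 + 5×2 + 1×1 + 5×5 = 45; y[1] = 5×5 + 1×1 + 5×4 + 1×2 + 5×1 = 53; y[2] = 5×1 + 1×5 + 5×1 + 1×4 + 5×2 = 29; y[3] = 5×2 + 1×1 + 5×5 + 1×1 + 5×4 = 57; y[4] = 5×4 + 1×2 + 5×1 + 1×5 + 5×1 = 37. Result: [45, 53, 29, 57, 37]

[45, 53, 29, 57, 37]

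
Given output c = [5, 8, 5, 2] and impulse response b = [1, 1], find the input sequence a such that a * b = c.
Deconvolve c=[5, 8, 5, 2] by b=[1, 1]. Since b[0]=1, solve forward: a[0] = c[0] / 1 = 5; a[1] = (c[1] - 5×1) / 1 = 3; a[2] = (c[2] - 3×1) / 1 = 2. So a = [5, 3, 2]. Check by forward convolution: c[0] = 5×1 = 5; c[1] = 5×1 + 3×1 = 8; c[2] = 3×1 + 2×1 = 5; c[3] = 2×1 = 2

[5, 3, 2]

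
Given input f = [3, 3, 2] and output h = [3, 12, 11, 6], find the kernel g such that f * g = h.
Output length 4 = len(f) + len(g) - 1 ⇒ len(g) = 2. Solve g forward using g[k] = (h[k] - Σ_{i≥1} f[i]·g[k-i]) / f[0]: g[0] = h[0] / f[0] = 3 / 3 = 1; g[1] = (h[1] - 3×1) / f[0] = (12 - 3×1) / 3 = 3. So g = [1, 3]. Forward-check [3, 3, 2] * [1, 3]: h[0] = 3×1 = 3; h[1] = 3×3 + 3×1 = 12; h[2] = 3×3 + 2×1 = 11; h[3] = 2×3 = 6 → [3, 12, 11, 6] ✓

[1, 3]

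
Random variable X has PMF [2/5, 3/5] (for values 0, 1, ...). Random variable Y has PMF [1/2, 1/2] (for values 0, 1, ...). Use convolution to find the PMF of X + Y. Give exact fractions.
P(X+Y=k) = Σ_i P(X=i)·P(Y=k-i) — a convolution of [2/5, 3/5] and [1/2, 1/2]. P(X+Y=0) = (2/5)×(1/2) = 1/5; P(X+Y=1) = (2/5)×(1/2) + (3/5)×(1/2) = 1/5 + 3/10 = 1/2; P(X+Y=2) = (3/5)×(1/2) = 3/10. PMF: [1/5, 1/2, 3/10] (sums to 1 ✓)

[1/5, 1/2, 3/10]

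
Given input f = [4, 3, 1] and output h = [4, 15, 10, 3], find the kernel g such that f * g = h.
Output length 4 = len(f) + len(g) - 1 ⇒ len(g) = 2. Solve g forward using g[k] = (h[k] - Σ_{i≥1} f[i]·g[k-i]) / f[0]: g[0] = h[0] / f[0] = 4 / 4 = 1; g[1] = (h[1] - 3×1) / f[0] = (15 - 3×1) / 4 = 3. So g = [1, 3]. Forward-check [4, 3, 1] * [1, 3]: h[0] = 4×1 = 4; h[1] = 4×3 + 3×1 = 15; h[2] = 3×3 + 1×1 = 10; h[3] = 1×3 = 3 → [4, 15, 10, 3] ✓

[1, 3]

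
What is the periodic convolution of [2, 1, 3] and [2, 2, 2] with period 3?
Use y[k] = Σ_j a[j]·b[(k-j) mod 3]. y[0] = 2×2 + 1×2 + 3×2 = 12; y[1] = 2×2 + 1×2 + 3×2 = 12; y[2] = 2×2 + 1×2 + 3×2 = 12. Result: [12, 12, 12]

[12, 12, 12]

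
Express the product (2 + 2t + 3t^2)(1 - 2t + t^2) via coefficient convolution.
Ascending coefficients: a = [2, 2, 3], b = [1, -2, 1]. c[0] = 2×1 = 2; c[1] = 2×-2 + 2×1 = -2; c[2] = 2×1 + 2×-2 + 3×1 = 1; c[3] = 2×1 + 3×-2 = -4; c[4] = 3×1 = 3. Result coefficients: [2, -2, 1, -4, 3] → 2 - 2t + t^2 - 4t^3 + 3t^4

2 - 2t + t^2 - 4t^3 + 3t^4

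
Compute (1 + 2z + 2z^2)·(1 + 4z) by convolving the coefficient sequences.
Ascending coefficients: a = [1, 2, 2], b = [1, 4]. c[0] = 1×1 = 1; c[1] = 1×4 + 2×1 = 6; c[2] = 2×4 + 2×1 = 10; c[3] = 2×4 = 8. Result coefficients: [1, 6, 10, 8] → 1 + 6z + 10z^2 + 8z^3

1 + 6z + 10z^2 + 8z^3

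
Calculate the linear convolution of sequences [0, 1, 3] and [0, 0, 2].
y[0] = 0×0 = 0; y[1] = 0×0 + 1×0 = 0; y[2] = 0×2 + 1×0 + 3×0 = 0; y[3] = 1×2 + 3×0 = 2; y[4] = 3×2 = 6

[0, 0, 0, 2, 6]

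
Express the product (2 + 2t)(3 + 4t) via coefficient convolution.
Ascending coefficients: a = [2, 2], b = [3, 4]. c[0] = 2×3 = 6; c[1] = 2×4 + 2×3 = 14; c[2] = 2×4 = 8. Result coefficients: [6, 14, 8] → 6 + 14t + 8t^2

6 + 14t + 8t^2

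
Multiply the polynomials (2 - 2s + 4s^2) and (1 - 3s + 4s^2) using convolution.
Ascending coefficients: a = [2, -2, 4], b = [1, -3, 4]. c[0] = 2×1 = 2; c[1] = 2×-3 + -2×1 = -8; c[2] = 2×4 + -2×-3 + 4×1 = 18; c[3] = -2×4 + 4×-3 = -20; c[4] = 4×4 = 16. Result coefficients: [2, -8, 18, -20, 16] → 2 - 8s + 18s^2 - 20s^3 + 16s^4

2 - 8s + 18s^2 - 20s^3 + 16s^4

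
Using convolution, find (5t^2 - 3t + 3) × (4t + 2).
Ascending coefficients: a = [3, -3, 5], b = [2, 4]. c[0] = 3×2 = 6; c[1] = 3×4 + -3×2 = 6; c[2] = -3×4 + 5×2 = -2; c[3] = 5×4 = 20. Result coefficients: [6, 6, -2, 20] → 20t^3 - 2t^2 + 6t + 6

20t^3 - 2t^2 + 6t + 6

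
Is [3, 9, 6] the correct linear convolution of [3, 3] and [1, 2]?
Recompute linear convolution of [3, 3] and [1, 2]: y[0] = 3×1 = 3; y[1] = 3×2 + 3×1 = 9; y[2] = 3×2 = 6 → [3, 9, 6]. Given [3, 9, 6] matches, so answer: Yes

Yes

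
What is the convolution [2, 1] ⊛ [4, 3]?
y[0] = 2×4 = 8; y[1] = 2×3 + 1×4 = 10; y[2] = 1×3 = 3

[8, 10, 3]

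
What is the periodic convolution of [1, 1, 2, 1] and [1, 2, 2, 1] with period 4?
Use y[k] = Σ_j u[j]·v[(k-j) mod 4]. y[0] = 1×1 + 1×1 + 2×2 + 1×2 = 8; y[1] = 1×2 + 1×1 + 2×1 + 1×2 = 7; y[2] = 1×2 + 1×2 + 2×1 + 1×1 = 7; y[3] = 1×1 + 1×2 + 2×2 + 1×1 = 8. Result: [8, 7, 7, 8]

[8, 7, 7, 8]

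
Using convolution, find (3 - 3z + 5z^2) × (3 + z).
Ascending coefficients: a = [3, -3, 5], b = [3, 1]. c[0] = 3×3 = 9; c[1] = 3×1 + -3×3 = -6; c[2] = -3×1 + 5×3 = 12; c[3] = 5×1 = 5. Result coefficients: [9, -6, 12, 5] → 9 - 6z + 12z^2 + 5z^3

9 - 6z + 12z^2 + 5z^3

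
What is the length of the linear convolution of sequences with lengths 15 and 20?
Linear/full convolution length: m + n - 1 = 15 + 20 - 1 = 34

34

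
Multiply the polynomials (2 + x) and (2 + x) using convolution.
Ascending coefficients: a = [2, 1], b = [2, 1]. c[0] = 2×2 = 4; c[1] = 2×1 + 1×2 = 4; c[2] = 1×1 = 1. Result coefficients: [4, 4, 1] → 4 + 4x + x^2

4 + 4x + x^2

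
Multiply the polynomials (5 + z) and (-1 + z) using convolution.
Ascending coefficients: a = [5, 1], b = [-1, 1]. c[0] = 5×-1 = -5; c[1] = 5×1 + 1×-1 = 4; c[2] = 1×1 = 1. Result coefficients: [-5, 4, 1] → -5 + 4z + z^2

-5 + 4z + z^2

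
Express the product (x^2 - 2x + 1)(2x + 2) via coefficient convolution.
Ascending coefficients: a = [1, -2, 1], b = [2, 2]. c[0] = 1×2 = 2; c[1] = 1×2 + -2×2 = -2; c[2] = -2×2 + 1×2 = -2; c[3] = 1×2 = 2. Result coefficients: [2, -2, -2, 2] → 2x^3 - 2x^2 - 2x + 2

2x^3 - 2x^2 - 2x + 2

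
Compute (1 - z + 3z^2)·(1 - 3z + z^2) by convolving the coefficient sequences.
Ascending coefficients: a = [1, -1, 3], b = [1, -3, 1]. c[0] = 1×1 = 1; c[1] = 1×-3 + -1×1 = -4; c[2] = 1×1 + -1×-3 + 3×1 = 7; c[3] = -1×1 + 3×-3 = -10; c[4] = 3×1 = 3. Result coefficients: [1, -4, 7, -10, 3] → 1 - 4z + 7z^2 - 10z^3 + 3z^4

1 - 4z + 7z^2 - 10z^3 + 3z^4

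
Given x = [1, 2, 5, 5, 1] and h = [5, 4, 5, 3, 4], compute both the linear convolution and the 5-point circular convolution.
Linear: y_lin[0] = 1×5 = 5; y_lin[1] = 1×4 + 2×5 = 14; y_lin[2] = 1×5 + 2×4 + 5×5 = 38; y_lin[3] = 1×3 + 2×5 + 5×4 + 5×5 = 58; y_lin[4] = 1×4 + 2×3 + 5×5 + 5×4 + 1×5 = 60; y_lin[5] = 2×4 + 5×3 + 5×5 + 1×4 = 52; y_lin[6] = 5×4 + 5×3 + 1×5 = 40; y_lin[7] = 5×4 + 1×3 = 23; y_lin[8] = 1×4 = 4 → [5, 14, 38, 58, 60, 52, 40, 23, 4]. Circular (length 5): y[0] = 1×5 + 2×4 + 5×3 + 5×5 + 1×4 = 57; y[1] = 1×4 + 2×5 + 5×4 + 5×3 + 1×5 = 54; y[2] = 1×5 + 2×4 + 5×5 + 5×4 + 1×3 = 61; y[3] = 1×3 + 2×5 + 5×4 + 5×5 + 1×4 = 62; y[4] = 1×4 + 2×3 + 5×5 + 5×4 + 1×5 = 60 → [57, 54, 61, 62, 60]

Linear: [5, 14, 38, 58, 60, 52, 40, 23, 4], Circular: [57, 54, 61, 62, 60]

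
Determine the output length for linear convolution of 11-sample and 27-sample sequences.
Linear/full convolution length: m + n - 1 = 11 + 27 - 1 = 37

37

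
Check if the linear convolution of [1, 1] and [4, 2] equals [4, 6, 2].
Recompute linear convolution of [1, 1] and [4, 2]: y[0] = 1×4 = 4; y[1] = 1×2 + 1×4 = 6; y[2] = 1×2 = 2 → [4, 6, 2]. Given [4, 6, 2] matches, so answer: Yes

Yes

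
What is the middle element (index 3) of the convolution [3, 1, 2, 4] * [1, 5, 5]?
Use y[k] = Σ_i a[i]·b[k-i] at k=3. y[3] = 1×5 + 2×5 + 4×1 = 19

19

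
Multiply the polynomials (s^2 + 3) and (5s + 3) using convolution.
Ascending coefficients: a = [3, 0, 1], b = [3, 5]. c[0] = 3×3 = 9; c[1] = 3×5 + 0×3 = 15; c[2] = 0×5 + 1×3 = 3; c[3] = 1×5 = 5. Result coefficients: [9, 15, 3, 5] → 5s^3 + 3s^2 + 15s + 9

5s^3 + 3s^2 + 15s + 9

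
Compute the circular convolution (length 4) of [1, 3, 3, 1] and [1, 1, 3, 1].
Use y[k] = Σ_j a[j]·b[(k-j) mod 4]. y[0] = 1×1 + 3×1 + 3×3 + 1×1 = 14; y[1] = 1×1 + 3×1 + 3×1 + 1×3 = 10; y[2] = 1×3 + 3×1 + 3×1 + 1×1 = 10; y[3] = 1×1 + 3×3 + 3×1 + 1×1 = 14. Result: [14, 10, 10, 14]

[14, 10, 10, 14]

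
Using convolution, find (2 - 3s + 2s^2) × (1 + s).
Ascending coefficients: a = [2, -3, 2], b = [1, 1]. c[0] = 2×1 = 2; c[1] = 2×1 + -3×1 = -1; c[2] = -3×1 + 2×1 = -1; c[3] = 2×1 = 2. Result coefficients: [2, -1, -1, 2] → 2 - s - s^2 + 2s^3

2 - s - s^2 + 2s^3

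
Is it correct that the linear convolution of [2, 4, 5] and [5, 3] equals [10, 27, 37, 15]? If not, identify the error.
Recompute linear convolution of [2, 4, 5] and [5, 3]: y[0] = 2×5 = 10; y[1] = 2×3 + 4×5 = 26; y[2] = 4×3 + 5×5 = 37; y[3] = 5×3 = 15 → [10, 26, 37, 15]. Compare to given [10, 27, 37, 15]: they differ at index 1: given 27, correct 26, so answer: No

No. Error at index 1: given 27, correct 26.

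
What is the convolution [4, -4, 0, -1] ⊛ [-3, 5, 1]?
y[0] = 4×-3 = -12; y[1] = 4×5 + -4×-3 = 32; y[2] = 4×1 + -4×5 + 0×-3 = -16; y[3] = -4×1 + 0×5 + -1×-3 = -1; y[4] = 0×1 + -1×5 = -5; y[5] = -1×1 = -1

[-12, 32, -16, -1, -5, -1]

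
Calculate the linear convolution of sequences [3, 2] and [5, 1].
y[0] = 3×5 = 15; y[1] = 3×1 + 2×5 = 13; y[2] = 2×1 = 2

[15, 13, 2]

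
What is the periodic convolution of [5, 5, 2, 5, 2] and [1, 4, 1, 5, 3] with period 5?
Use y[k] = Σ_j u[j]·v[(k-j) mod 5]. y[0] = 5×1 + 5×3 + 2×5 + 5×1 + 2×4 = 43; y[1] = 5×4 + 5×1 + 2×3 + 5×5 + 2×1 = 58; y[2] = 5×1 + 5×4 + 2×1 + 5×3 + 2×5 = 52; y[3] = 5×5 + 5×1 + 2×4 + 5×1 + 2×3 = 49; y[4] = 5×3 + 5×5 + 2×1 + 5×4 + 2×1 = 64. Result: [43, 58, 52, 49, 64]

[43, 58, 52, 49, 64]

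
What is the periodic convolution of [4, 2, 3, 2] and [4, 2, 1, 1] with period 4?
Use y[k] = Σ_j u[j]·v[(k-j) mod 4]. y[0] = 4×4 + 2×1 + 3×1 + 2×2 = 25; y[1] = 4×2 + 2×4 + 3×1 + 2×1 = 21; y[2] = 4×1 + 2×2 + 3×4 + 2×1 = 22; y[3] = 4×1 + 2×1 + 3×2 + 2×4 = 20. Result: [25, 21, 22, 20]

[25, 21, 22, 20]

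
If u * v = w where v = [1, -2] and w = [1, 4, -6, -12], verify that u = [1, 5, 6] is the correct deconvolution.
Forward-compute [1, 5, 6] * [1, -2]: w[0] = 1×1 = 1; w[1] = 1×-2 + 5×1 = 3; w[2] = 5×-2 + 6×1 = -4; w[3] = 6×-2 = -12 → [1, 3, -4, -12]. Does not match given w = [1, 4, -6, -12].

Not verified. [1, 5, 6] * [1, -2] = [1, 3, -4, -12], which differs from [1, 4, -6, -12] at index 1.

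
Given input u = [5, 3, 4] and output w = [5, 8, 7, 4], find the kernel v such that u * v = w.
Output length 4 = len(u) + len(v) - 1 ⇒ len(v) = 2. Solve v forward using v[k] = (w[k] - Σ_{i≥1} u[i]·v[k-i]) / u[0]: v[0] = w[0] / u[0] = 5 / 5 = 1; v[1] = (w[1] - 3×1) / u[0] = (8 - 3×1) / 5 = 1. So v = [1, 1]. Forward-check [5, 3, 4] * [1, 1]: w[0] = 5×1 = 5; w[1] = 5×1 + 3×1 = 8; w[2] = 3×1 + 4×1 = 7; w[3] = 4×1 = 4 → [5, 8, 7, 4] ✓

[1, 1]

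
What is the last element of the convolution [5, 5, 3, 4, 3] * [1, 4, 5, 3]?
Use y[k] = Σ_i a[i]·b[k-i] at k=7. y[7] = 3×3 = 9

9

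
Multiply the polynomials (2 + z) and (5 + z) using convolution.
Ascending coefficients: a = [2, 1], b = [5, 1]. c[0] = 2×5 = 10; c[1] = 2×1 + 1×5 = 7; c[2] = 1×1 = 1. Result coefficients: [10, 7, 1] → 10 + 7z + z^2

10 + 7z + z^2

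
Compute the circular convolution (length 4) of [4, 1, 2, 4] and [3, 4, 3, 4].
Use y[k] = Σ_j x[j]·h[(k-j) mod 4]. y[0] = 4×3 + 1×4 + 2×3 + 4×4 = 38; y[1] = 4×4 + 1×3 + 2×4 + 4×3 = 39; y[2] = 4×3 + 1×4 + 2×3 + 4×4 = 38; y[3] = 4×4 + 1×3 + 2×4 + 4×3 = 39. Result: [38, 39, 38, 39]

[38, 39, 38, 39]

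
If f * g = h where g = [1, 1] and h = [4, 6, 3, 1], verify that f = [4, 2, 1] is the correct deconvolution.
Forward-compute [4, 2, 1] * [1, 1]: h[0] = 4×1 = 4; h[1] = 4×1 + 2×1 = 6; h[2] = 2×1 + 1×1 = 3; h[3] = 1×1 = 1 → [4, 6, 3, 1]. Matches given h = [4, 6, 3, 1], so verified.

Verified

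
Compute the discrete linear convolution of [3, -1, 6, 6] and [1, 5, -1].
y[0] = 3×1 = 3; y[1] = 3×5 + -1×1 = 14; y[2] = 3×-1 + -1×5 + 6×1 = -2; y[3] = -1×-1 + 6×5 + 6×1 = 37; y[4] = 6×-1 + 6×5 = 24; y[5] = 6×-1 = -6

[3, 14, -2, 37, 24, -6]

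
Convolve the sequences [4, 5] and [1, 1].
y[0] = 4×1 = 4; y[1] = 4×1 + 5×1 = 9; y[2] = 5×1 = 5

[4, 9, 5]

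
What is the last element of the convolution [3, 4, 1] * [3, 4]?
Use y[k] = Σ_i a[i]·b[k-i] at k=3. y[3] = 1×4 = 4

4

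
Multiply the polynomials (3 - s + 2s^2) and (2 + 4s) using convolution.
Ascending coefficients: a = [3, -1, 2], b = [2, 4]. c[0] = 3×2 = 6; c[1] = 3×4 + -1×2 = 10; c[2] = -1×4 + 2×2 = 0; c[3] = 2×4 = 8. Result coefficients: [6, 10, 0, 8] → 6 + 10s + 8s^3

6 + 10s + 8s^3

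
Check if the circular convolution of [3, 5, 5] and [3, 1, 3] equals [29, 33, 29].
Recompute circular convolution of [3, 5, 5] and [3, 1, 3]: y[0] = 3×3 + 5×3 + 5×1 = 29; y[1] = 3×1 + 5×3 + 5×3 = 33; y[2] = 3×3 + 5×1 + 5×3 = 29 → [29, 33, 29]. Given [29, 33, 29] matches, so answer: Yes

Yes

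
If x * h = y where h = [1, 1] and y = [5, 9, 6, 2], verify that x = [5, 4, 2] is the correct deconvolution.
Forward-compute [5, 4, 2] * [1, 1]: y[0] = 5×1 = 5; y[1] = 5×1 + 4×1 = 9; y[2] = 4×1 + 2×1 = 6; y[3] = 2×1 = 2 → [5, 9, 6, 2]. Matches given y = [5, 9, 6, 2], so verified.

Verified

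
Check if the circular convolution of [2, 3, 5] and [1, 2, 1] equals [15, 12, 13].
Recompute circular convolution of [2, 3, 5] and [1, 2, 1]: y[0] = 2×1 + 3×1 + 5×2 = 15; y[1] = 2×2 + 3×1 + 5×1 = 12; y[2] = 2×1 + 3×2 + 5×1 = 13 → [15, 12, 13]. Given [15, 12, 13] matches, so answer: Yes

Yes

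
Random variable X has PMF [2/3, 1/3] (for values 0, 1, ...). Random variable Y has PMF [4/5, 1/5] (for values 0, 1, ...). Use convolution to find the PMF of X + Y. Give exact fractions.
P(X+Y=k) = Σ_i P(X=i)·P(Y=k-i) — a convolution of [2/3, 1/3] and [4/5, 1/5]. P(X+Y=0) = (2/3)×(4/5) = 8/15; P(X+Y=1) = (2/3)×(1/5) + (1/3)×(4/5) = 2/15 + 4/15 = 2/5; P(X+Y=2) = (1/3)×(1/5) = 1/15. PMF: [8/15, 2/5, 1/15] (sums to 1 ✓)

[8/15, 2/5, 1/15]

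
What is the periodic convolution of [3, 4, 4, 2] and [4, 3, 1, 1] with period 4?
Use y[k] = Σ_j u[j]·v[(k-j) mod 4]. y[0] = 3×4 + 4×1 + 4×1 + 2×3 = 26; y[1] = 3×3 + 4×4 + 4×1 + 2×1 = 31; y[2] = 3×1 + 4×3 + 4×4 + 2×1 = 33; y[3] = 3×1 + 4×1 + 4×3 + 2×4 = 27. Result: [26, 31, 33, 27]

[26, 31, 33, 27]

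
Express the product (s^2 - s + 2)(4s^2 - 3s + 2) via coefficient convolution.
Ascending coefficients: a = [2, -1, 1], b = [2, -3, 4]. c[0] = 2×2 = 4; c[1] = 2×-3 + -1×2 = -8; c[2] = 2×4 + -1×-3 + 1×2 = 13; c[3] = -1×4 + 1×-3 = -7; c[4] = 1×4 = 4. Result coefficients: [4, -8, 13, -7, 4] → 4s^4 - 7s^3 + 13s^2 - 8s + 4

4s^4 - 7s^3 + 13s^2 - 8s + 4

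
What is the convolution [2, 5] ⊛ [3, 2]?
y[0] = 2×3 = 6; y[1] = 2×2 + 5×3 = 19; y[2] = 5×2 = 10

[6, 19, 10]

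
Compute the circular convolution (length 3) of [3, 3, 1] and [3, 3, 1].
Use y[k] = Σ_j a[j]·b[(k-j) mod 3]. y[0] = 3×3 + 3×1 + 1×3 = 15; y[1] = 3×3 + 3×3 + 1×1 = 19; y[2] = 3×1 + 3×3 + 1×3 = 15. Result: [15, 19, 15]

[15, 19, 15]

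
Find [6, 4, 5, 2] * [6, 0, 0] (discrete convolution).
y[0] = 6×6 = 36; y[1] = 6×0 + 4×6 = 24; y[2] = 6×0 + 4×0 + 5×6 = 30; y[3] = 4×0 + 5×0 + 2×6 = 12; y[4] = 5×0 + 2×0 = 0; y[5] = 2×0 = 0

[36, 24, 30, 12, 0, 0]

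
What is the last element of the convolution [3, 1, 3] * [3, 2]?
Use y[k] = Σ_i a[i]·b[k-i] at k=3. y[3] = 3×2 = 6

6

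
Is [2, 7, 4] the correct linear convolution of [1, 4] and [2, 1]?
Recompute linear convolution of [1, 4] and [2, 1]: y[0] = 1×2 = 2; y[1] = 1×1 + 4×2 = 9; y[2] = 4×1 = 4 → [2, 9, 4]. Compare to given [2, 7, 4]: they differ at index 1: given 7, correct 9, so answer: No

No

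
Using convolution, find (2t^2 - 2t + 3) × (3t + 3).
Ascending coefficients: a = [3, -2, 2], b = [3, 3]. c[0] = 3×3 = 9; c[1] = 3×3 + -2×3 = 3; c[2] = -2×3 + 2×3 = 0; c[3] = 2×3 = 6. Result coefficients: [9, 3, 0, 6] → 6t^3 + 3t + 9

6t^3 + 3t + 9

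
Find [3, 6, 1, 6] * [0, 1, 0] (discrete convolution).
y[0] = 3×0 = 0; y[1] = 3×1 + 6×0 = 3; y[2] = 3×0 + 6×1 + 1×0 = 6; y[3] = 6×0 + 1×1 + 6×0 = 1; y[4] = 1×0 + 6×1 = 6; y[5] = 6×0 = 0

[0, 3, 6, 1, 6, 0]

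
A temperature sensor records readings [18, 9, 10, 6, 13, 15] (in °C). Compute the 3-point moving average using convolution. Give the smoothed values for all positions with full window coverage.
3-point moving average kernel = [1, 1, 1]. Apply in 'valid' mode (full window coverage): avg[0] = (18 + 9 + 10) / 3 = 12.33; avg[1] = (9 + 10 + 6) / 3 = 8.33; avg[2] = (10 + 6 + 13) / 3 = 9.67; avg[3] = (6 + 13 + 15) / 3 = 11.33. Smoothed values: [12.33, 8.33, 9.67, 11.33]

[12.33, 8.33, 9.67, 11.33]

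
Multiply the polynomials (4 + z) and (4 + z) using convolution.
Ascending coefficients: a = [4, 1], b = [4, 1]. c[0] = 4×4 = 16; c[1] = 4×1 + 1×4 = 8; c[2] = 1×1 = 1. Result coefficients: [16, 8, 1] → 16 + 8z + z^2

16 + 8z + z^2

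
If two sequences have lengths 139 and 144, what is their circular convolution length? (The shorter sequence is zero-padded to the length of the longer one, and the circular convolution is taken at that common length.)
Circular convolution (zero-padding the shorter input) has length max(m, n) = max(139, 144) = 144

144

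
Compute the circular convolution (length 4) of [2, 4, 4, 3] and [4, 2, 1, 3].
Use y[k] = Σ_j x[j]·h[(k-j) mod 4]. y[0] = 2×4 + 4×3 + 4×1 + 3×2 = 30; y[1] = 2×2 + 4×4 + 4×3 + 3×1 = 35; y[2] = 2×1 + 4×2 + 4×4 + 3×3 = 35; y[3] = 2×3 + 4×1 + 4×2 + 3×4 = 30. Result: [30, 35, 35, 30]

[30, 35, 35, 30]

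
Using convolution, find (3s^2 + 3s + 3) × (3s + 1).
Ascending coefficients: a = [3, 3, 3], b = [1, 3]. c[0] = 3×1 = 3; c[1] = 3×3 + 3×1 = 12; c[2] = 3×3 + 3×1 = 12; c[3] = 3×3 = 9. Result coefficients: [3, 12, 12, 9] → 9s^3 + 12s^2 + 12s + 3

9s^3 + 12s^2 + 12s + 3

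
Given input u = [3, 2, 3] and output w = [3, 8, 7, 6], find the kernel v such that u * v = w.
Output length 4 = len(u) + len(v) - 1 ⇒ len(v) = 2. Solve v forward using v[k] = (w[k] - Σ_{i≥1} u[i]·v[k-i]) / u[0]: v[0] = w[0] / u[0] = 3 / 3 = 1; v[1] = (w[1] - 2×1) / u[0] = (8 - 2×1) / 3 = 2. So v = [1, 2]. Forward-check [3, 2, 3] * [1, 2]: w[0] = 3×1 = 3; w[1] = 3×2 + 2×1 = 8; w[2] = 2×2 + 3×1 = 7; w[3] = 3×2 = 6 → [3, 8, 7, 6] ✓

[1, 2]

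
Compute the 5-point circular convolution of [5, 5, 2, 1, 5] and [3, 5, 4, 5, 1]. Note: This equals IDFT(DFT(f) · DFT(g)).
Either evaluate y[k] = Σ_j f[j]·g[(k-j) mod 5] directly, or use IDFT(DFT(f) · DFT(g)). y[0] = 5×3 + 5×1 + 2×5 + 1×4 + 5×5 = 59; y[1] = 5×5 + 5×3 + 2×1 + 1×5 + 5×4 = 67; y[2] = 5×4 + 5×5 + 2×3 + 1×1 + 5×5 = 77; y[3] = 5×5 + 5×4 + 2×5 + 1×3 + 5×1 = 63; y[4] = 5×1 + 5×5 + 2×4 + 1×5 + 5×3 = 58. Result: [59, 67, 77, 63, 58]

[59, 67, 77, 63, 58]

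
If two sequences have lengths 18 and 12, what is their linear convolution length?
Linear/full convolution length: m + n - 1 = 18 + 12 - 1 = 29

29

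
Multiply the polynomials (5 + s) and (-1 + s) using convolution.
Ascending coefficients: a = [5, 1], b = [-1, 1]. c[0] = 5×-1 = -5; c[1] = 5×1 + 1×-1 = 4; c[2] = 1×1 = 1. Result coefficients: [-5, 4, 1] → -5 + 4s + s^2

-5 + 4s + s^2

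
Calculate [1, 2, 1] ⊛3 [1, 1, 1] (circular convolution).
Use y[k] = Σ_j u[j]·v[(k-j) mod 3]. y[0] = 1×1 + 2×1 + 1×1 = 4; y[1] = 1×1 + 2×1 + 1×1 = 4; y[2] = 1×1 + 2×1 + 1×1 = 4. Result: [4, 4, 4]

[4, 4, 4]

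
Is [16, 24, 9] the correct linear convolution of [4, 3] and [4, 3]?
Recompute linear convolution of [4, 3] and [4, 3]: y[0] = 4×4 = 16; y[1] = 4×3 + 3×4 = 24; y[2] = 3×3 = 9 → [16, 24, 9]. Given [16, 24, 9] matches, so answer: Yes

Yes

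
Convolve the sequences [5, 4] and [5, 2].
y[0] = 5×5 = 25; y[1] = 5×2 + 4×5 = 30; y[2] = 4×2 = 8

[25, 30, 8]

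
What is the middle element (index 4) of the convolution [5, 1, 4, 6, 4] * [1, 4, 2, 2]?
Use y[k] = Σ_i a[i]·b[k-i] at k=4. y[4] = 1×2 + 4×2 + 6×4 + 4×1 = 38

38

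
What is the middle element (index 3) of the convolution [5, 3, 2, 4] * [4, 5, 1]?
Use y[k] = Σ_i a[i]·b[k-i] at k=3. y[3] = 3×1 + 2×5 + 4×4 = 29

29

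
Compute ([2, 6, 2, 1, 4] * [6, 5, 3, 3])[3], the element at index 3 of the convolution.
Use y[k] = Σ_i a[i]·b[k-i] at k=3. y[3] = 2×3 + 6×3 + 2×5 + 1×6 = 40

40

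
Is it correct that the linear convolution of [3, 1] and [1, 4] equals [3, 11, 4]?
Recompute linear convolution of [3, 1] and [1, 4]: y[0] = 3×1 = 3; y[1] = 3×4 + 1×1 = 13; y[2] = 1×4 = 4 → [3, 13, 4]. Compare to given [3, 11, 4]: they differ at index 1: given 11, correct 13, so answer: No

No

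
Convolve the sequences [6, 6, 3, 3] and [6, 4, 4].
y[0] = 6×6 = 36; y[1] = 6×4 + 6×6 = 60; y[2] = 6×4 + 6×4 + 3×6 = 66; y[3] = 6×4 + 3×4 + 3×6 = 54; y[4] = 3×4 + 3×4 = 24; y[5] = 3×4 = 12

[36, 60, 66, 54, 24, 12]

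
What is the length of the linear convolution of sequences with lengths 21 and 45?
Linear/full convolution length: m + n - 1 = 21 + 45 - 1 = 65

65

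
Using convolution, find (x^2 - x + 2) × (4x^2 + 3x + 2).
Ascending coefficients: a = [2, -1, 1], b = [2, 3, 4]. c[0] = 2×2 = 4; c[1] = 2×3 + -1×2 = 4; c[2] = 2×4 + -1×3 + 1×2 = 7; c[3] = -1×4 + 1×3 = -1; c[4] = 1×4 = 4. Result coefficients: [4, 4, 7, -1, 4] → 4x^4 - x^3 + 7x^2 + 4x + 4

4x^4 - x^3 + 7x^2 + 4x + 4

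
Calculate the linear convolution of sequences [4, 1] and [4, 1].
y[0] = 4×4 = 16; y[1] = 4×1 + 1×4 = 8; y[2] = 1×1 = 1

[16, 8, 1]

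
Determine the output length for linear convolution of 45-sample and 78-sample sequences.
Linear/full convolution length: m + n - 1 = 45 + 78 - 1 = 122

122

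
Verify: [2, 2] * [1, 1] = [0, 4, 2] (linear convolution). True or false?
Recompute linear convolution of [2, 2] and [1, 1]: y[0] = 2×1 = 2; y[1] = 2×1 + 2×1 = 4; y[2] = 2×1 = 2 → [2, 4, 2]. Compare to given [0, 4, 2]: they differ at index 0: given 0, correct 2, so answer: No

No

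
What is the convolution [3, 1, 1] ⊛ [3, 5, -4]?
y[0] = 3×3 = 9; y[1] = 3×5 + 1×3 = 18; y[2] = 3×-4 + 1×5 + 1×3 = -4; y[3] = 1×-4 + 1×5 = 1; y[4] = 1×-4 = -4

[9, 18, -4, 1, -4]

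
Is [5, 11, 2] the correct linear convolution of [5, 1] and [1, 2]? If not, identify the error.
Recompute linear convolution of [5, 1] and [1, 2]: y[0] = 5×1 = 5; y[1] = 5×2 + 1×1 = 11; y[2] = 1×2 = 2 → [5, 11, 2]. Given [5, 11, 2] matches, so answer: Yes

Yes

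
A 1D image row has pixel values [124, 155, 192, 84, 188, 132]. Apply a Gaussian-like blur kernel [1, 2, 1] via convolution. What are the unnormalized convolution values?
Convolve image row [124, 155, 192, 84, 188, 132] with kernel [1, 2, 1]: y[0] = 124×1 = 124; y[1] = 124×2 + 155×1 = 403; y[2] = 124×1 + 155×2 + 192×1 = 626; y[3] = 155×1 + 192×2 + 84×1 = 623; y[4] = 192×1 + 84×2 + 188×1 = 548; y[5] = 84×1 + 188×2 + 132×1 = 592; y[6] = 188×1 + 132×2 = 452; y[7] = 132×1 = 132 → [124, 403, 626, 623, 548, 592, 452, 132]. Normalization factor = sum(kernel) = 4.

[124, 403, 626, 623, 548, 592, 452, 132]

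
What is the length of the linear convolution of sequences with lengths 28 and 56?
Linear/full convolution length: m + n - 1 = 28 + 56 - 1 = 83

83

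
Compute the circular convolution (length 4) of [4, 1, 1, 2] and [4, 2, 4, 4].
Use y[k] = Σ_j f[j]·g[(k-j) mod 4]. y[0] = 4×4 + 1×4 + 1×4 + 2×2 = 28; y[1] = 4×2 + 1×4 + 1×4 + 2×4 = 24; y[2] = 4×4 + 1×2 + 1×4 + 2×4 = 30; y[3] = 4×4 + 1×4 + 1×2 + 2×4 = 30. Result: [28, 24, 30, 30]

[28, 24, 30, 30]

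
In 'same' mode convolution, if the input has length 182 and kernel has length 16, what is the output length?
'Same' mode returns an output with the same length as the input: 182

182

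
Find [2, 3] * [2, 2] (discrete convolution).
y[0] = 2×2 = 4; y[1] = 2×2 + 3×2 = 10; y[2] = 3×2 = 6

[4, 10, 6]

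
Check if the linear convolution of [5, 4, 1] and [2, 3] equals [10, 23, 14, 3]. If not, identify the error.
Recompute linear convolution of [5, 4, 1] and [2, 3]: y[0] = 5×2 = 10; y[1] = 5×3 + 4×2 = 23; y[2] = 4×3 + 1×2 = 14; y[3] = 1×3 = 3 → [10, 23, 14, 3]. Given [10, 23, 14, 3] matches, so answer: Yes

Yes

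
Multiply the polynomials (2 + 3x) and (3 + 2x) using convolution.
Ascending coefficients: a = [2, 3], b = [3, 2]. c[0] = 2×3 = 6; c[1] = 2×2 + 3×3 = 13; c[2] = 3×2 = 6. Result coefficients: [6, 13, 6] → 6 + 13x + 6x^2

6 + 13x + 6x^2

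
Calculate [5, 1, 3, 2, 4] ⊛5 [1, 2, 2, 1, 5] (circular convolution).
Use y[k] = Σ_j u[j]·v[(k-j) mod 5]. y[0] = 5×1 + 1×5 + 3×1 + 2×2 + 4×2 = 25; y[1] = 5×2 + 1×1 + 3×5 + 2×1 + 4×2 = 36; y[2] = 5×2 + 1×2 + 3×1 + 2×5 + 4×1 = 29; y[3] = 5×1 + 1×2 + 3×2 + 2×1 + 4×5 = 35; y[4] = 5×5 + 1×1 + 3×2 + 2×2 + 4×1 = 40. Result: [25, 36, 29, 35, 40]

[25, 36, 29, 35, 40]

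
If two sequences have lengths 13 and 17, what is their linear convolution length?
Linear/full convolution length: m + n - 1 = 13 + 17 - 1 = 29

29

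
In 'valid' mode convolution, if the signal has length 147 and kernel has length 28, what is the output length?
'Valid' mode counts only positions where the kernel fully overlaps the signal: m - n + 1 = 147 - 28 + 1 = 120

120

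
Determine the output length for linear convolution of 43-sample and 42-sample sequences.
Linear/full convolution length: m + n - 1 = 43 + 42 - 1 = 84

84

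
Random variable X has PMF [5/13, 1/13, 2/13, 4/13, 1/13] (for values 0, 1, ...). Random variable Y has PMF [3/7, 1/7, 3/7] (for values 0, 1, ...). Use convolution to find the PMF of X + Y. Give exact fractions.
P(X+Y=k) = Σ_i P(X=i)·P(Y=k-i) — a convolution of [5/13, 1/13, 2/13, 4/13, 1/13] and [3/7, 1/7, 3/7]. P(X+Y=0) = (5/13)×(3/7) = 15/91; P(X+Y=1) = (5/13)×(1/7) + (1/13)×(3/7) = 5/91 + 3/91 = 8/91; P(X+Y=2) = (5/13)×(3/7) + (1/13)×(1/7) + (2/13)×(3/7) = 15/91 + 1/91 + 6/91 = 22/91; P(X+Y=3) = (1/13)×(3/7) + (2/13)×(1/7) + (4/13)×(3/7) = 3/91 + 2/91 + 12/91 = 17/91; P(X+Y=4) = (2/13)×(3/7) + (4/13)×(1/7) + (1/13)×(3/7) = 6/91 + 4/91 + 3/91 = 1/7; P(X+Y=5) = (4/13)×(3/7) + (1/13)×(1/7) = 12/91 + 1/91 = 1/7; P(X+Y=6) = (1/13)×(3/7) = 3/91. PMF: [15/91, 8/91, 22/91, 17/91, 1/7, 1/7, 3/91] (sums to 1 ✓)

[15/91, 8/91, 22/91, 17/91, 1/7, 1/7, 3/91]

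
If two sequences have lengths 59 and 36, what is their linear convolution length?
Linear/full convolution length: m + n - 1 = 59 + 36 - 1 = 94

94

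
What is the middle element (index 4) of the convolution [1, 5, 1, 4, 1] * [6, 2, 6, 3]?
Use y[k] = Σ_i a[i]·b[k-i] at k=4. y[4] = 5×3 + 1×6 + 4×2 + 1×6 = 35

35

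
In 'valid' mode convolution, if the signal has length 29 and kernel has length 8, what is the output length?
'Valid' mode counts only positions where the kernel fully overlaps the signal: m - n + 1 = 29 - 8 + 1 = 22

22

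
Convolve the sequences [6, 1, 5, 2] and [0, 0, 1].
y[0] = 6×0 = 0; y[1] = 6×0 + 1×0 = 0; y[2] = 6×1 + 1×0 + 5×0 = 6; y[3] = 1×1 + 5×0 + 2×0 = 1; y[4] = 5×1 + 2×0 = 5; y[5] = 2×1 = 2

[0, 0, 6, 1, 5, 2]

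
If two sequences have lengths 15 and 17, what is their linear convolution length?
Linear/full convolution length: m + n - 1 = 15 + 17 - 1 = 31

31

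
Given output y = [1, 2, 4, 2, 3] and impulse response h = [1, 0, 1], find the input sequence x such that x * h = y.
Deconvolve y=[1, 2, 4, 2, 3] by h=[1, 0, 1]. Since h[0]=1, solve forward: x[0] = y[0] / 1 = 1; x[1] = (y[1] - 1×0) / 1 = 2; x[2] = (y[2] - 2×0 - 1×1) / 1 = 3. So x = [1, 2, 3]. Check by forward convolution: y[0] = 1×1 = 1; y[1] = 1×0 + 2×1 = 2; y[2] = 1×1 + 2×0 + 3×1 = 4; y[3] = 2×1 + 3×0 = 2; y[4] = 3×1 = 3

[1, 2, 3]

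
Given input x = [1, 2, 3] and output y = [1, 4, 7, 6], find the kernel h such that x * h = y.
Output length 4 = len(x) + len(h) - 1 ⇒ len(h) = 2. Solve h forward using h[k] = (y[k] - Σ_{i≥1} x[i]·h[k-i]) / x[0]: h[0] = y[0] / x[0] = 1 / 1 = 1; h[1] = (y[1] - 2×1) / x[0] = (4 - 2×1) / 1 = 2. So h = [1, 2]. Forward-check [1, 2, 3] * [1, 2]: y[0] = 1×1 = 1; y[1] = 1×2 + 2×1 = 4; y[2] = 2×2 + 3×1 = 7; y[3] = 3×2 = 6 → [1, 4, 7, 6] ✓

[1, 2]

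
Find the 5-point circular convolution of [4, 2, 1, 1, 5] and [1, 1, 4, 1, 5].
Use y[k] = Σ_j a[j]·b[(k-j) mod 5]. y[0] = 4×1 + 2×5 + 1×1 + 1×4 + 5×1 = 24; y[1] = 4×1 + 2×1 + 1×5 + 1×1 + 5×4 = 32; y[2] = 4×4 + 2×1 + 1×1 + 1×5 + 5×1 = 29; y[3] = 4×1 + 2×4 + 1×1 + 1×1 + 5×5 = 39; y[4] = 4×5 + 2×1 + 1×4 + 1×1 + 5×1 = 32. Result: [24, 32, 29, 39, 32]

[24, 32, 29, 39, 32]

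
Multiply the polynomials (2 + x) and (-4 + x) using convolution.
Ascending coefficients: a = [2, 1], b = [-4, 1]. c[0] = 2×-4 = -8; c[1] = 2×1 + 1×-4 = -2; c[2] = 1×1 = 1. Result coefficients: [-8, -2, 1] → -8 - 2x + x^2

-8 - 2x + x^2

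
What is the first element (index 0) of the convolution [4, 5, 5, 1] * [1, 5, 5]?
Use y[k] = Σ_i a[i]·b[k-i] at k=0. y[0] = 4×1 = 4

4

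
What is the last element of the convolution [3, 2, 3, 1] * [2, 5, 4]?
Use y[k] = Σ_i a[i]·b[k-i] at k=5. y[5] = 1×4 = 4

4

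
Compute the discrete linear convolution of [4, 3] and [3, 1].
y[0] = 4×3 = 12; y[1] = 4×1 + 3×3 = 13; y[2] = 3×1 = 3

[12, 13, 3]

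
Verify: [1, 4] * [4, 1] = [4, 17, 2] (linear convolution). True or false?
Recompute linear convolution of [1, 4] and [4, 1]: y[0] = 1×4 = 4; y[1] = 1×1 + 4×4 = 17; y[2] = 4×1 = 4 → [4, 17, 4]. Compare to given [4, 17, 2]: they differ at index 2: given 2, correct 4, so answer: No

No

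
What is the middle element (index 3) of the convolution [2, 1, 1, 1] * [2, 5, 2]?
Use y[k] = Σ_i a[i]·b[k-i] at k=3. y[3] = 1×2 + 1×5 + 1×2 = 9

9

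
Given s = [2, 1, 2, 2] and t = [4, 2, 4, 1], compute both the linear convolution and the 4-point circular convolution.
Linear: y_lin[0] = 2×4 = 8; y_lin[1] = 2×2 + 1×4 = 8; y_lin[2] = 2×4 + 1×2 + 2×4 = 18; y_lin[3] = 2×1 + 1×4 + 2×2 + 2×4 = 18; y_lin[4] = 1×1 + 2×4 + 2×2 = 13; y_lin[5] = 2×1 + 2×4 = 10; y_lin[6] = 2×1 = 2 → [8, 8, 18, 18, 13, 10, 2]. Circular (length 4): y[0] = 2×4 + 1×1 + 2×4 + 2×2 = 21; y[1] = 2×2 + 1×4 + 2×1 + 2×4 = 18; y[2] = 2×4 + 1×2 + 2×4 + 2×1 = 20; y[3] = 2×1 + 1×4 + 2×2 + 2×4 = 18 → [21, 18, 20, 18]

Linear: [8, 8, 18, 18, 13, 10, 2], Circular: [21, 18, 20, 18]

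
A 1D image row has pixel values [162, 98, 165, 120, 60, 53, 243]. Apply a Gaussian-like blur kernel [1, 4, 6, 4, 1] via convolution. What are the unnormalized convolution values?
Convolve image row [162, 98, 165, 120, 60, 53, 243] with kernel [1, 4, 6, 4, 1]: y[0] = 162×1 = 162; y[1] = 162×4 + 98×1 = 746; y[2] = 162×6 + 98×4 + 165×1 = 1529; y[3] = 162×4 + 98×6 + 165×4 + 120×1 = 2016; y[4] = 162×1 + 98×4 + 165×6 + 120×4 + 60×1 = 2084; y[5] = 98×1 + 165×4 + 120×6 + 60×4 + 53×1 = 1771; y[6] = 165×1 + 120×4 + 60×6 + 53×4 + 243×1 = 1460; y[7] = 120×1 + 60×4 + 53×6 + 243×4 = 1650; y[8] = 60×1 + 53×4 + 243×6 = 1730; y[9] = 53×1 + 243×4 = 1025; y[10] = 243×1 = 243 → [162, 746, 1529, 2016, 2084, 1771, 1460, 1650, 1730, 1025, 243]. Normalization factor = sum(kernel) = 16.

[162, 746, 1529, 2016, 2084, 1771, 1460, 1650, 1730, 1025, 243]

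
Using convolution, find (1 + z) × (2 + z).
Ascending coefficients: a = [1, 1], b = [2, 1]. c[0] = 1×2 = 2; c[1] = 1×1 + 1×2 = 3; c[2] = 1×1 = 1. Result coefficients: [2, 3, 1] → 2 + 3z + z^2

2 + 3z + z^2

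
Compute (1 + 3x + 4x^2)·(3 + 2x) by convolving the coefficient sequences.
Ascending coefficients: a = [1, 3, 4], b = [3, 2]. c[0] = 1×3 = 3; c[1] = 1×2 + 3×3 = 11; c[2] = 3×2 + 4×3 = 18; c[3] = 4×2 = 8. Result coefficients: [3, 11, 18, 8] → 3 + 11x + 18x^2 + 8x^3

3 + 11x + 18x^2 + 8x^3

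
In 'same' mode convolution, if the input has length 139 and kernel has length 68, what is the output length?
'Same' mode returns an output with the same length as the input: 139

139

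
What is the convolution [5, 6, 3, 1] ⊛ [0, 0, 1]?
y[0] = 5×0 = 0; y[1] = 5×0 + 6×0 = 0; y[2] = 5×1 + 6×0 + 3×0 = 5; y[3] = 6×1 + 3×0 + 1×0 = 6; y[4] = 3×1 + 1×0 = 3; y[5] = 1×1 = 1

[0, 0, 5, 6, 3, 1]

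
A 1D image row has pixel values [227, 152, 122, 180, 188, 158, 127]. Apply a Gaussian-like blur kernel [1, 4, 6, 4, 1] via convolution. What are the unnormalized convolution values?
Convolve image row [227, 152, 122, 180, 188, 158, 127] with kernel [1, 4, 6, 4, 1]: y[0] = 227×1 = 227; y[1] = 227×4 + 152×1 = 1060; y[2] = 227×6 + 152×4 + 122×1 = 2092; y[3] = 227×4 + 152×6 + 122×4 + 180×1 = 2488; y[4] = 227×1 + 152×4 + 122×6 + 180×4 + 188×1 = 2475; y[5] = 152×1 + 122×4 + 180×6 + 188×4 + 158×1 = 2630; y[6] = 122×1 + 180×4 + 188×6 + 158×4 + 127×1 = 2729; y[7] = 180×1 + 188×4 + 158×6 + 127×4 = 2388; y[8] = 188×1 + 158×4 + 127×6 = 1582; y[9] = 158×1 + 127×4 = 666; y[10] = 127×1 = 127 → [227, 1060, 2092, 2488, 2475, 2630, 2729, 2388, 1582, 666, 127]. Normalization factor = sum(kernel) = 16.

[227, 1060, 2092, 2488, 2475, 2630, 2729, 2388, 1582, 666, 127]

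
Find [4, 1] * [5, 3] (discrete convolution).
y[0] = 4×5 = 20; y[1] = 4×3 + 1×5 = 17; y[2] = 1×3 = 3

[20, 17, 3]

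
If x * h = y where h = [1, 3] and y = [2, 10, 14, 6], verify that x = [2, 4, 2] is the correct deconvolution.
Forward-compute [2, 4, 2] * [1, 3]: y[0] = 2×1 = 2; y[1] = 2×3 + 4×1 = 10; y[2] = 4×3 + 2×1 = 14; y[3] = 2×3 = 6 → [2, 10, 14, 6]. Matches given y = [2, 10, 14, 6], so verified.

Verified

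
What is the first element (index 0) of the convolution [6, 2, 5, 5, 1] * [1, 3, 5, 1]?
Use y[k] = Σ_i a[i]·b[k-i] at k=0. y[0] = 6×1 = 6

6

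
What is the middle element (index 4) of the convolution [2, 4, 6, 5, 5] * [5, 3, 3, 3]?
Use y[k] = Σ_i a[i]·b[k-i] at k=4. y[4] = 4×3 + 6×3 + 5×3 + 5×5 = 70

70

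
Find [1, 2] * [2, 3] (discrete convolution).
y[0] = 1×2 = 2; y[1] = 1×3 + 2×2 = 7; y[2] = 2×3 = 6

[2, 7, 6]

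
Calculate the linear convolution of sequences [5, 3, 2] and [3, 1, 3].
y[0] = 5×3 = 15; y[1] = 5×1 + 3×3 = 14; y[2] = 5×3 + 3×1 + 2×3 = 24; y[3] = 3×3 + 2×1 = 11; y[4] = 2×3 = 6

[15, 14, 24, 11, 6]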